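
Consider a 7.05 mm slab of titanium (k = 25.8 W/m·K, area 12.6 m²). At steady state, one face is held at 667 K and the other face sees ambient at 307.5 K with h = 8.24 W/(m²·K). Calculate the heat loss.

Treat each layer as a resistance in series:
  R_titanium = L/(kA) = 0.00705/(25.8·12.6) = 2.169×10^-5 K/W
  R_conv,out = 1/(hA) = 1/(8.24·12.6) = 0.009632 K/W
ΣR = 2.169×10^-5 + 0.009632 = 0.009654 K/W
Q = ΔT/ΣR = (667 K − 307.5 K)/0.009654 = 37200 W

Q = 37.2 kW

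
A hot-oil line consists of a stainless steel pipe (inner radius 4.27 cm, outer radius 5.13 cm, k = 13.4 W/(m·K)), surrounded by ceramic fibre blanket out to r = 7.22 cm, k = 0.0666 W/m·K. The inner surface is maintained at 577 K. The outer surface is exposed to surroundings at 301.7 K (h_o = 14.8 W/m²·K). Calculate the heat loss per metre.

Treat each layer as a resistance in series:
  R'_stainless steel = ln(0.0513/0.0427)/(2πk) = 0.1835/(2π·13.4) = 0.002179 m·K/W
  R'_ceramic fibre blanket = ln(0.0722/0.0513)/(2πk) = 0.3417/(2π·0.0666) = 0.8167 m·K/W
  R'_conv,out = 1/(2πr h) = 1/(2π·0.0722·14.8) = 0.1489 m·K/W
ΣR = 0.002179 + 0.8167 + 0.1489 = 0.9678 m·K/W
Q' = ΔT/ΣR = (577 K − 301.7 K)/0.9678 = 284 W/m

Q' = 284 W/m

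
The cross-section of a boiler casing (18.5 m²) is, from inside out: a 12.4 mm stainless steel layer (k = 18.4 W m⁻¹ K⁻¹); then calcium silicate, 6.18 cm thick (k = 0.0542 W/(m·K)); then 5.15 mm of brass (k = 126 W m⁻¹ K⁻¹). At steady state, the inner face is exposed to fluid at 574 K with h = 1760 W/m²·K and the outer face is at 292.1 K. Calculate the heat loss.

Q = 4.57 kW

Resistance network (inner→outer):
  R_conv,in = 1/(hA) = 1/(1760·18.5) = 3.071×10^-5 K/W
  R_stainless steel = L/(kA) = 0.0124/(18.4·18.5) = 3.643×10^-5 K/W
  R_calcium silicate = L/(kA) = 0.0618/(0.0542·18.5) = 0.06163 K/W
  R_brass = L/(kA) = 0.00515/(126·18.5) = 2.209×10^-6 K/W
ΣR = 3.071×10^-5 + 3.643×10^-5 + 0.06163 + 2.209×10^-6 = 0.06170 K/W
Q = ΔT/ΣR = (574 K − 292.1 K)/0.06170 = 4570 W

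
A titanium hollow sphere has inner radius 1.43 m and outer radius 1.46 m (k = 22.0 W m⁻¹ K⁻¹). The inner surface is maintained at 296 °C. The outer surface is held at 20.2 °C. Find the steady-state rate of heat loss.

Q = 4πk·ΔT/(1/r₁ − 1/r₂) = 4π × 22.0 × 275.8 / (1/1.43 − 1/1.46) = 5.31×10^6 W

Q = 5.31×10^6 W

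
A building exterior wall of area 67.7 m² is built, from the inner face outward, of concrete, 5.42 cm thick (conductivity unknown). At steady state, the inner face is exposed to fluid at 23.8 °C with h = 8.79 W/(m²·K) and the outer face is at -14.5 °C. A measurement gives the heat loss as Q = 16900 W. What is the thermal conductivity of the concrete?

ΣR = ΔT/Q = |23.8 − -14.5|/16900 = 0.002266 K/W
Known resistances:
  R_conv,in = 1/(hA) = 1/(8.79·67.7) = 0.001680 K/W
R_concrete = ΣR − ΣR_known = 0.002266 − 0.001680 = 5.860×10^-4 K/W
L/(kA) = 5.860×10^-4 ⇒ k = 0.0542/(5.860×10^-4·67.7) = 1.37 W/m·K

k = 1.37 W/m·K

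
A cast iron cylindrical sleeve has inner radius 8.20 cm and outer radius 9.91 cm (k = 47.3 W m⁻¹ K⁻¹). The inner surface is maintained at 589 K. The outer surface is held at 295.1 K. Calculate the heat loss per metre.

Q' = 461 kW/m

Q' = 2πk·ΔT/ln(r₂/r₁) = 2π × 47.3 × 293.9 / ln(0.0991/0.0820) = 4.61×10^5 W/m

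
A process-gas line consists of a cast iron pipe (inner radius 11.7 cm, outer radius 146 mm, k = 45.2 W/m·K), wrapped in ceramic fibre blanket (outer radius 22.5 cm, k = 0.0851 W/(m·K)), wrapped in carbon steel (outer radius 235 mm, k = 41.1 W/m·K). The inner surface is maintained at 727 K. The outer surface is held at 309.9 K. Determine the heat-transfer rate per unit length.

Resistance network (inner→outer):
  R'_cast iron = ln(0.146/0.117)/(2πk) = 0.2214/(2π·45.2) = 7.797×10^-4 m·K/W
  R'_ceramic fibre blanket = ln(0.225/0.146)/(2πk) = 0.4325/(2π·0.0851) = 0.8089 m·K/W
  R'_carbon steel = ln(0.235/0.225)/(2πk) = 0.04349/(2π·41.1) = 1.684×10^-4 m·K/W
ΣR = 7.797×10^-4 + 0.8089 + 1.684×10^-4 = 0.8098 m·K/W
Q' = ΔT/ΣR = (727 K − 309.9 K)/0.8098 = 515 W/m

Q' = 515 W/m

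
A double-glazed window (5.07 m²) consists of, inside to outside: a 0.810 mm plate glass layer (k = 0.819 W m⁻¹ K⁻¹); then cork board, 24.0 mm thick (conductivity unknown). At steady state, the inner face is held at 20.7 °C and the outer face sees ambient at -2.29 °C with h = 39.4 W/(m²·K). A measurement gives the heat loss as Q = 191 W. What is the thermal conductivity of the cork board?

k = 0.0411 W/m·K

ΣR = ΔT/Q = |20.7 − -2.29|/191 = 0.1204 K/W
Known resistances:
  R_plate glass = L/(kA) = 8.10×10^-4/(0.819·5.07) = 1.951×10^-4 K/W
  R_conv,out = 1/(hA) = 1/(39.4·5.07) = 0.005006 K/W
R_cork board = ΣR − ΣR_known = 0.1204 − 0.005201 = 0.1152 K/W
L/(kA) = 0.1152 ⇒ k = 0.0240/(0.1152·5.07) = 0.0411 W/m·K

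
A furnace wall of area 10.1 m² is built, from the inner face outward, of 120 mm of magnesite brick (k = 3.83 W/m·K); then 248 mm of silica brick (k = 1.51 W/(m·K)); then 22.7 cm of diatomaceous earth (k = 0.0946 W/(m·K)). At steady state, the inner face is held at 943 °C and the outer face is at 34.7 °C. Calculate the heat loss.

Treat each layer as a resistance in series:
  R_magnesite brick = L/(kA) = 0.120/(3.83·10.1) = 0.003102 K/W
  R_silica brick = L/(kA) = 0.248/(1.51·10.1) = 0.01626 K/W
  R_diatomaceous earth = L/(kA) = 0.227/(0.0946·10.1) = 0.2376 K/W
ΣR = 0.003102 + 0.01626 + 0.2376 = 0.2570 K/W
Q = ΔT/ΣR = (943 °C − 34.7 °C)/0.2570 = 3530 W

Q = 3.53 kW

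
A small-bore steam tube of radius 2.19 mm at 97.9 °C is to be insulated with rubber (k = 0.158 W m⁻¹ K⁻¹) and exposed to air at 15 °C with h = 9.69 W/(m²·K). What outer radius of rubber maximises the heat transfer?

r_cr = 1.63 cm

For a cylinder, r_cr = k_ins/h = 0.158/9.69 = 0.0163 m = 1.63 cm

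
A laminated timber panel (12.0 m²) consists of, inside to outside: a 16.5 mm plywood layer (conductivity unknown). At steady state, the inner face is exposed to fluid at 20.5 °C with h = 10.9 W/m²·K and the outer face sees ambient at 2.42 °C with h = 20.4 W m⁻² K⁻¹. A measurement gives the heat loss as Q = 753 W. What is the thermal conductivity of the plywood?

ΣR = ΔT/Q = |20.5 − 2.42|/753 = 0.02401 K/W
Known resistances:
  R_conv,in = 1/(hA) = 1/(10.9·12.0) = 0.007645 K/W
  R_conv,out = 1/(hA) = 1/(20.4·12.0) = 0.004085 K/W
R_plywood = ΣR − ΣR_known = 0.02401 − 0.01173 = 0.01228 K/W
L/(kA) = 0.01228 ⇒ k = 0.0165/(0.01228·12.0) = 0.112 W/m·K

k = 0.112 W/m·K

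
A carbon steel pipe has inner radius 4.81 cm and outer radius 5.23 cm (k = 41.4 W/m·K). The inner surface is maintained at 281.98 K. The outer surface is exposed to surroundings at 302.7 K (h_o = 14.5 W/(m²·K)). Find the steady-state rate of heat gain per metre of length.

Q' = 98.6 W/m

Resistance network (inner→outer):
  R'_carbon steel = ln(0.0523/0.0481)/(2πk) = 0.08371/(2π·41.4) = 3.218×10^-4 m·K/W
  R'_conv,out = 1/(2πr h) = 1/(2π·0.0523·14.5) = 0.2099 m·K/W
ΣR = 3.218×10^-4 + 0.2099 = 0.2102 m·K/W
Q' = ΔT/ΣR = (281.98 K − 302.7 K)/0.2102 = -98.6 W/m
(Negative Q' ⇒ heat flows inward; heat gain = 98.6 W/m.)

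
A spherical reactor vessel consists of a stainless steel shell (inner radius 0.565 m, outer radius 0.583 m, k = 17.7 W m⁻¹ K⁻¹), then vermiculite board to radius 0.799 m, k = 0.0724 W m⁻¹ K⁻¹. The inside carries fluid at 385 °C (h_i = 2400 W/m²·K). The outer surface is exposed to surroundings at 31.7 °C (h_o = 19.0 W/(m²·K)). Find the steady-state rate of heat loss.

Resistance network (inner→outer):
  R_conv,in = 1/(4πr²h) = 1/(4π·0.565²·2400) = 1.039×10^-4 K/W
  R_stainless steel = (1/0.565 − 1/0.583)/(4πk) = 0.05465/(4π·17.7) = 2.457×10^-4 K/W
  R_vermiculite board = (1/0.583 − 1/0.799)/(4πk) = 0.4637/(4π·0.0724) = 0.5097 K/W
  R_conv,out = 1/(4πr²h) = 1/(4π·0.799²·19.0) = 0.006561 K/W
ΣR = 1.039×10^-4 + 2.457×10^-4 + 0.5097 + 0.006561 = 0.5166 K/W
Q = ΔT/ΣR = (385 °C − 31.7 °C)/0.5166 = 684 W

Q = 684 W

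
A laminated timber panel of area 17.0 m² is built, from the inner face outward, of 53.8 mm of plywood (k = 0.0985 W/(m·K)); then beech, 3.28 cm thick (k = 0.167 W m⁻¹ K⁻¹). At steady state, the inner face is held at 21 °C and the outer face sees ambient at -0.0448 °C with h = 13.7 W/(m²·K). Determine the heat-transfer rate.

Resistance network (inner→outer):
  R_plywood = L/(kA) = 0.0538/(0.0985·17.0) = 0.03213 K/W
  R_beech = L/(kA) = 0.0328/(0.167·17.0) = 0.01155 K/W
  R_conv,out = 1/(hA) = 1/(13.7·17.0) = 0.004294 K/W
ΣR = 0.03213 + 0.01155 + 0.004294 = 0.04797 K/W
Q = ΔT/ΣR = (21 °C − -0.0448 °C)/0.04797 = 439 W

Q = 439 W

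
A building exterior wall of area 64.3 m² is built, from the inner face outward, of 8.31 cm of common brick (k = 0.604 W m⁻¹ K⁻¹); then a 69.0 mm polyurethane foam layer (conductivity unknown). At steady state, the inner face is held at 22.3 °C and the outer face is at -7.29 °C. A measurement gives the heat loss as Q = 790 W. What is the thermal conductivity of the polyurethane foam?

ΣR = ΔT/Q = |22.3 − -7.29|/790 = 0.03746 K/W
Known resistances:
  R_common brick = L/(kA) = 0.0831/(0.604·64.3) = 0.002140 K/W
R_polyurethane foam = ΣR − ΣR_known = 0.03746 − 0.002140 = 0.03532 K/W
L/(kA) = 0.03532 ⇒ k = 0.0690/(0.03532·64.3) = 0.0304 W/m·K

k = 0.0304 W/m·K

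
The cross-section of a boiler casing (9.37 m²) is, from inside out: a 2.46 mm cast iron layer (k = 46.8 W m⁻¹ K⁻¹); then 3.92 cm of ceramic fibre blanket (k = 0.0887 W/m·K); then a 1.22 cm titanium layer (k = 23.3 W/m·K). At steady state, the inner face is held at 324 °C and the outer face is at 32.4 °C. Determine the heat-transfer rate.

Treat each layer as a resistance in series:
  R_cast iron = L/(kA) = 0.00246/(46.8·9.37) = 5.610×10^-6 K/W
  R_ceramic fibre blanket = L/(kA) = 0.0392/(0.0887·9.37) = 0.04717 K/W
  R_titanium = L/(kA) = 0.0122/(23.3·9.37) = 5.588×10^-5 K/W
ΣR = 5.610×10^-6 + 0.04717 + 5.588×10^-5 = 0.04723 K/W
Q = ΔT/ΣR = (324 °C − 32.4 °C)/0.04723 = 6170 W

Q = 6.17 kW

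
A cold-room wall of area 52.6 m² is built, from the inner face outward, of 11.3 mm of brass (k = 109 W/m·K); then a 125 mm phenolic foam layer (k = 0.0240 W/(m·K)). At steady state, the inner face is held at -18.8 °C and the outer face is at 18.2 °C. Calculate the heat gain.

Series thermal resistances, inner to outer:
  R_brass = L/(kA) = 0.0113/(109·52.6) = 1.971×10^-6 K/W
  R_phenolic foam = L/(kA) = 0.125/(0.0240·52.6) = 0.09902 K/W
ΣR = 1.971×10^-6 + 0.09902 = 0.09902 K/W
Q = ΔT/ΣR = (-18.8 °C − 18.2 °C)/0.09902 = -374 W
(Negative Q ⇒ heat flows inward; heat gain = 374 W.)

Q = 374 W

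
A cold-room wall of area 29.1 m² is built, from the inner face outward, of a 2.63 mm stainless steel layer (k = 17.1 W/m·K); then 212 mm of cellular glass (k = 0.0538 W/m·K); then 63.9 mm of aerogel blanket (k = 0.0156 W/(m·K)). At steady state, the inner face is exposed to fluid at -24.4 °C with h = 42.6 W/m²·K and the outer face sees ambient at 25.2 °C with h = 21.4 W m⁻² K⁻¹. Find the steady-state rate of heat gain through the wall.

Treat each layer as a resistance in series:
  R_conv,in = 1/(hA) = 1/(42.6·29.1) = 8.067×10^-4 K/W
  R_stainless steel = L/(kA) = 0.00263/(17.1·29.1) = 5.285×10^-6 K/W
  R_cellular glass = L/(kA) = 0.212/(0.0538·29.1) = 0.1354 K/W
  R_aerogel blanket = L/(kA) = 0.0639/(0.0156·29.1) = 0.1408 K/W
  R_conv,out = 1/(hA) = 1/(21.4·29.1) = 0.001606 K/W
ΣR = 8.067×10^-4 + 5.285×10^-6 + 0.1354 + 0.1408 + 0.001606 = 0.2786 K/W
Q = ΔT/ΣR = (-24.4 °C − 25.2 °C)/0.2786 = -178 W
(Negative Q ⇒ heat flows inward; heat gain = 178 W.)

Q = 178 W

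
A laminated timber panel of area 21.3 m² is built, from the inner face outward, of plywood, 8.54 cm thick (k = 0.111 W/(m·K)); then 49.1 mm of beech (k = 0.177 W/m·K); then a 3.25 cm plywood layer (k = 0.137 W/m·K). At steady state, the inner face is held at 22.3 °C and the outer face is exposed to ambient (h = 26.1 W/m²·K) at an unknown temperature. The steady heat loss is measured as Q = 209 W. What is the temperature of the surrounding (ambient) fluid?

Sum the resistances:
  R_plywood = L/(kA) = 0.0854/(0.111·21.3) = 0.03612 K/W
  R_beech = L/(kA) = 0.0491/(0.177·21.3) = 0.01302 K/W
  R_plywood = L/(kA) = 0.0325/(0.137·21.3) = 0.01114 K/W
  R_conv,out = 1/(hA) = 1/(26.1·21.3) = 0.001799 K/W
ΣR = 0.06208 K/W
ΔT = Q·ΣR = 209 × 0.06208 = 12.97 K
Heat flows outward, so T_out = T_in − ΔT = 22.3 − 12.97 = 9.33 °C

T_out = 9.33 °C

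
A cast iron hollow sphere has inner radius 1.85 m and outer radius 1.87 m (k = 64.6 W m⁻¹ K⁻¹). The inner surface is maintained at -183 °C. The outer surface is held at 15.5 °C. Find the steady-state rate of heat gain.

Q = 27900 kW

Q = 4πk·ΔT/(1/r₁ − 1/r₂) = 4π × 64.6 × 198.5 / (1/1.85 − 1/1.87) = 2.79×10^7 W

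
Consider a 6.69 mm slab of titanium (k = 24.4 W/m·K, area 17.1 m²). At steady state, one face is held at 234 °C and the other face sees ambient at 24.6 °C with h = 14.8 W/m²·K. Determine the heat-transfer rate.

Q = 52800 W

Resistance network (inner→outer):
  R_titanium = L/(kA) = 0.00669/(24.4·17.1) = 1.603×10^-5 K/W
  R_conv,out = 1/(hA) = 1/(14.8·17.1) = 0.003951 K/W
ΣR = 1.603×10^-5 + 0.003951 = 0.003967 K/W
Q = ΔT/ΣR = (234 °C − 24.6 °C)/0.003967 = 52800 W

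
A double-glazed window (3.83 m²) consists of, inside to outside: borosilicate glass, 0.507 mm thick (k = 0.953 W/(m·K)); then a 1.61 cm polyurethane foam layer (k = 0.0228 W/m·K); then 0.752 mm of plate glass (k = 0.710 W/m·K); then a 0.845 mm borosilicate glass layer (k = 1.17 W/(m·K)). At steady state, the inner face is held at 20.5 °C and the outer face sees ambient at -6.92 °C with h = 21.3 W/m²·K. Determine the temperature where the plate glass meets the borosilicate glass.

Resistance network (inner→outer):
  R_borosilicate glass = L/(kA) = 5.07×10^-4/(0.953·3.83) = 1.389×10^-4 K/W
  R_polyurethane foam = L/(kA) = 0.0161/(0.0228·3.83) = 0.1844 K/W
  R_plate glass = L/(kA) = 7.52×10^-4/(0.710·3.83) = 2.765×10^-4 K/W
  R_borosilicate glass = L/(kA) = 8.45×10^-4/(1.17·3.83) = 1.886×10^-4 K/W
  R_conv,out = 1/(hA) = 1/(21.3·3.83) = 0.01226 K/W
ΣR = 1.389×10^-4 + 0.1844 + 2.765×10^-4 + 1.886×10^-4 + 0.01226 = 0.1973 K/W
Q = ΔT/ΣR = (20.5 °C − -6.92 °C)/0.1973 = 139.0 W
From the inner boundary to the plate glass/borosilicate glass interface, ΣR_partial = 0.1848 K/W.
T_interface = T_in − Q·ΣR_partial = 20.5 °C − (139.0)(0.1848) = -5.19 °C

T = -5.19 °C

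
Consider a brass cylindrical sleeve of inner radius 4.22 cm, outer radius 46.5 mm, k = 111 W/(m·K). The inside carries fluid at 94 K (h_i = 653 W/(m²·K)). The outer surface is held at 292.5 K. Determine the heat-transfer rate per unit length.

Series thermal resistances, inner to outer:
  R'_conv,in = 1/(2πr h) = 1/(2π·0.0422·653) = 0.005776 m·K/W
  R'_brass = ln(0.0465/0.0422)/(2πk) = 0.09703/(2π·111) = 1.391×10^-4 m·K/W
ΣR = 0.005776 + 1.391×10^-4 = 0.005915 m·K/W
Q' = ΔT/ΣR = (94 K − 292.5 K)/0.005915 = -33600 W/m
(Negative Q' ⇒ heat flows inward; heat gain = 33600 W/m.)

Q' = 33600 W/m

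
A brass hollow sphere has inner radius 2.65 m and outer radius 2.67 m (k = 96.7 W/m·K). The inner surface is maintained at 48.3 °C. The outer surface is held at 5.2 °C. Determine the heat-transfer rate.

Q = 4πk·ΔT/(1/r₁ − 1/r₂) = 4π × 96.7 × 43.1 / (1/2.65 − 1/2.67) = 1.85×10^7 W

Q = 1.85×10^7 W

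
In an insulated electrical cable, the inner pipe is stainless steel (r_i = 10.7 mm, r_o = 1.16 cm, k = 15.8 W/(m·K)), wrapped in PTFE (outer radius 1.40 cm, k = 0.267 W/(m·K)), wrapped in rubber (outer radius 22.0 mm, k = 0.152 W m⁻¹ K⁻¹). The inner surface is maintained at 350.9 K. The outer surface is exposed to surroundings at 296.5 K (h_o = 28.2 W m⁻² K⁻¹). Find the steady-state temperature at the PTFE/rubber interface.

Series thermal resistances, inner to outer:
  R'_stainless steel = ln(0.0116/0.0107)/(2πk) = 0.08076/(2π·15.8) = 8.135×10^-4 m·K/W
  R'_PTFE = ln(0.0140/0.0116)/(2πk) = 0.1881/(2π·0.267) = 0.1121 m·K/W
  R'_rubber = ln(0.0220/0.0140)/(2πk) = 0.4520/(2π·0.152) = 0.4733 m·K/W
  R'_conv,out = 1/(2πr h) = 1/(2π·0.0220·28.2) = 0.2565 m·K/W
ΣR = 8.135×10^-4 + 0.1121 + 0.4733 + 0.2565 = 0.8427 m·K/W
Q' = ΔT/ΣR = (350.9 K − 296.5 K)/0.8427 = 64.55 W/m
From the inner boundary to the PTFE/rubber interface, ΣR_partial = 0.1129 m·K/W.
T_interface = T_in − Q'·ΣR_partial = 350.9 K − (64.55)(0.1129) = 343.6 K

T = 343.6 K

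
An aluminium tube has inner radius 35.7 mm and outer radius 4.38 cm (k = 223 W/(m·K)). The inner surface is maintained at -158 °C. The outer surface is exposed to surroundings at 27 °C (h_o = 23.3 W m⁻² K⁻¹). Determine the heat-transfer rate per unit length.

Series thermal resistances, inner to outer:
  R'_aluminium = ln(0.0438/0.0357)/(2πk) = 0.2045/(2π·223) = 1.459×10^-4 m·K/W
  R'_conv,out = 1/(2πr h) = 1/(2π·0.0438·23.3) = 0.1560 m·K/W
ΣR = 1.459×10^-4 + 0.1560 = 0.1561 m·K/W
Q' = ΔT/ΣR = (-158 °C − 27 °C)/0.1561 = -1190 W/m
(Negative Q' ⇒ heat flows inward; heat gain = 1190 W/m.)

Q' = 1190 W/m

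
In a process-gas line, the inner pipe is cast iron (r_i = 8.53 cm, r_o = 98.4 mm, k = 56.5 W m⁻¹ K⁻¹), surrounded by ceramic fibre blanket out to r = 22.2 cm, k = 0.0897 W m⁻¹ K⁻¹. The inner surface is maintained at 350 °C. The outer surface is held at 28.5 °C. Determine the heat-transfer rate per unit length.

Q' = 223 W/m

Resistance network (inner→outer):
  R'_cast iron = ln(0.0984/0.0853)/(2πk) = 0.1429/(2π·56.5) = 4.024×10^-4 m·K/W
  R'_ceramic fibre blanket = ln(0.222/0.0984)/(2πk) = 0.8136/(2π·0.0897) = 1.444 m·K/W
ΣR = 4.024×10^-4 + 1.444 = 1.444 m·K/W
Q' = ΔT/ΣR = (350 °C − 28.5 °C)/1.444 = 223 W/m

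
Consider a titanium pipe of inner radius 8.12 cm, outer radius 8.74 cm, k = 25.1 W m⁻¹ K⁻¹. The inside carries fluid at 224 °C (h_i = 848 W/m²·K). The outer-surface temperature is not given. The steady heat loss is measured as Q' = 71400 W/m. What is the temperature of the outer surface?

Series resistances:
  R'_conv,in = 1/(2πr h) = 1/(2π·0.0812·848) = 0.002311 m·K/W
  R'_titanium = ln(0.0874/0.0812)/(2πk) = 0.07358/(2π·25.1) = 4.666×10^-4 m·K/W
ΣR = 0.002778 m·K/W
ΔT = Q'·ΣR = 71400 × 0.002778 = 198.3 K
Heat flows outward, so T_out = T_in − ΔT = 224 − 198.3 = 25.7 °C

T_out = 25.7 °C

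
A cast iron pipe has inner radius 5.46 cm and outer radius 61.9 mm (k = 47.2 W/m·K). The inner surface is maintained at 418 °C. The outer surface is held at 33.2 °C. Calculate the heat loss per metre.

Q' = 909 kW/m

Q' = 2πk·ΔT/ln(r₂/r₁) = 2π × 47.2 × 384.8 / ln(0.0619/0.0546) = 9.09×10^5 W/m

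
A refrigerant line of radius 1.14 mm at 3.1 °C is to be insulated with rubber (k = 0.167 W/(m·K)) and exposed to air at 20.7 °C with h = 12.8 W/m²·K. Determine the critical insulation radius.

r_cr = 1.30 cm

For a cylinder, r_cr = k_ins/h = 0.167/12.8 = 0.0130 m = 1.30 cm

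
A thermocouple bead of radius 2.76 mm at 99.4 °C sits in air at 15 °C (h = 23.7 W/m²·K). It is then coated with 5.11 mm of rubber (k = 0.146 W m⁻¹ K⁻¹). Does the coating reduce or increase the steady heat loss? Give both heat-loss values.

Critical radius for a sphere: r_cr = 2k/h = 0.0123 m = 1.23 cm.
Outer radius after coating: r₂ = 0.00276 + 0.00511 = 0.00787 m.
Since r₁ < r_cr and r₂ ≤ r_cr, the coating moves toward the maximum at r_cr — heat loss rises.
Bare: R = 1/(4πr₁²h) = 440.8 K/W; Q = 84.4/440.8 = 0.191 W.
Coated: R = R_cond + R_conv = 182.4 K/W; Q = 84.4/182.4 = 0.463 W.

increases: 0.191 → 0.463 W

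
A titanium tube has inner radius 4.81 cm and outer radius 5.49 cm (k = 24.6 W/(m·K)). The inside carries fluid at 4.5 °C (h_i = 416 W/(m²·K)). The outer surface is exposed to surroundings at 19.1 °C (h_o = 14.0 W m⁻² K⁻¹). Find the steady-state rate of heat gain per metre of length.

Q' = 67.6 W/m

Treat each layer as a resistance in series:
  R'_conv,in = 1/(2πr h) = 1/(2π·0.0481·416) = 0.007954 m·K/W
  R'_titanium = ln(0.0549/0.0481)/(2πk) = 0.1322/(2π·24.6) = 8.555×10^-4 m·K/W
  R'_conv,out = 1/(2πr h) = 1/(2π·0.0549·14.0) = 0.2071 m·K/W
ΣR = 0.007954 + 8.555×10^-4 + 0.2071 = 0.2159 m·K/W
Q' = ΔT/ΣR = (4.5 °C − 19.1 °C)/0.2159 = -67.6 W/m
(Negative Q' ⇒ heat flows inward; heat gain = 67.6 W/m.)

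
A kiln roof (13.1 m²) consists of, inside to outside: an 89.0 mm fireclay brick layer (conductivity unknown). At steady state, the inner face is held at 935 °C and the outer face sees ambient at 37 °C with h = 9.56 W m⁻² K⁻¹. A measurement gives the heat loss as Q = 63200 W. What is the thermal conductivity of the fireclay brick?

k = 1.09 W/m·K

ΣR = ΔT/Q = |935 − 37|/63200 = 0.01421 K/W
Known resistances:
  R_conv,out = 1/(hA) = 1/(9.56·13.1) = 0.007985 K/W
R_fireclay brick = ΣR − ΣR_known = 0.01421 − 0.007985 = 0.006225 K/W
L/(kA) = 0.006225 ⇒ k = 0.0890/(0.006225·13.1) = 1.09 W/m·K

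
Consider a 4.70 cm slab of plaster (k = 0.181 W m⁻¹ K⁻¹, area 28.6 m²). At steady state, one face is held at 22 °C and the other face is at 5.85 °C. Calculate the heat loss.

Q = kA·ΔT/L = 0.181 × 28.6 × |22 °C − 5.85 °C| / 0.0470 = 1780 W

Q = 1780 W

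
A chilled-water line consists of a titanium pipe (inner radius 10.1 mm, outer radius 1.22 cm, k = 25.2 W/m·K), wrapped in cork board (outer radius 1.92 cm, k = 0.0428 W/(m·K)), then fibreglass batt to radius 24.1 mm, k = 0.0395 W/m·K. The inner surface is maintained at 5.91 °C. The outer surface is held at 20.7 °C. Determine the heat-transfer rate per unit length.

Q' = 5.68 W/m

Series thermal resistances, inner to outer:
  R'_titanium = ln(0.0122/0.0101)/(2πk) = 0.1889/(2π·25.2) = 0.001193 m·K/W
  R'_cork board = ln(0.0192/0.0122)/(2πk) = 0.4535/(2π·0.0428) = 1.686 m·K/W
  R'_fibreglass batt = ln(0.0241/0.0192)/(2πk) = 0.2273/(2π·0.0395) = 0.9159 m·K/W
ΣR = 0.001193 + 1.686 + 0.9159 = 2.603 m·K/W
Q' = ΔT/ΣR = (5.91 °C − 20.7 °C)/2.603 = -5.68 W/m
(Negative Q' ⇒ heat flows inward; heat gain = 5.68 W/m.)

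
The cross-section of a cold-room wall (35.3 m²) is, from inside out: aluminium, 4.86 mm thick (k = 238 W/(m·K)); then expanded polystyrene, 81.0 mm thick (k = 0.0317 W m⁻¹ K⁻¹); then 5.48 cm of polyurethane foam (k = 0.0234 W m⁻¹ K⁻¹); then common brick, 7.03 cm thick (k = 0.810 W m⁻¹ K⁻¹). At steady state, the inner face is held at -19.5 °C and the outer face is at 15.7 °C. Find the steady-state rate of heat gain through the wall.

Q = 249 W

Series thermal resistances, inner to outer:
  R_aluminium = L/(kA) = 0.00486/(238·35.3) = 5.785×10^-7 K/W
  R_expanded polystyrene = L/(kA) = 0.0810/(0.0317·35.3) = 0.07239 K/W
  R_polyurethane foam = L/(kA) = 0.0548/(0.0234·35.3) = 0.06634 K/W
  R_common brick = L/(kA) = 0.0703/(0.810·35.3) = 0.002459 K/W
ΣR = 5.785×10^-7 + 0.07239 + 0.06634 + 0.002459 = 0.1412 K/W
Q = ΔT/ΣR = (-19.5 °C − 15.7 °C)/0.1412 = -249 W
(Negative Q ⇒ heat flows inward; heat gain = 249 W.)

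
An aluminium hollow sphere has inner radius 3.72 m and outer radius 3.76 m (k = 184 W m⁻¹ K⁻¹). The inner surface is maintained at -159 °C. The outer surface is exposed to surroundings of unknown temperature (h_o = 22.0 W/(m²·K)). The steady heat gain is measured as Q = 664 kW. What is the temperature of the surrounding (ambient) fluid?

Series resistances:
  R_aluminium = (1/3.72 − 1/3.76)/(4πk) = 0.002860/(4π·184) = 1.237×10^-6 K/W
  R_conv,out = 1/(4πr²h) = 1/(4π·3.76²·22.0) = 2.559×10^-4 K/W
ΣR = 2.571×10^-4 K/W
ΔT = Q·ΣR = 6.64×10^5 × 2.571×10^-4 = 170.7 K
Heat flows inward, so T_out = T_in + ΔT = -159 + 170.7 = 11.7 °C

T_out = 11.7 °C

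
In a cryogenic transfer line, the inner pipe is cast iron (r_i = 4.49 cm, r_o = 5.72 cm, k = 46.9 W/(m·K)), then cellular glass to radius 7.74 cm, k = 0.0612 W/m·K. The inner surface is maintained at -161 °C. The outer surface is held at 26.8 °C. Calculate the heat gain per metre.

Q' = 239 W/m

Treat each layer as a resistance in series:
  R'_cast iron = ln(0.0572/0.0449)/(2πk) = 0.2421/(2π·46.9) = 8.216×10^-4 m·K/W
  R'_cellular glass = ln(0.0774/0.0572)/(2πk) = 0.3024/(2π·0.0612) = 0.7865 m·K/W
ΣR = 8.216×10^-4 + 0.7865 = 0.7873 m·K/W
Q' = ΔT/ΣR = (-161 °C − 26.8 °C)/0.7873 = -239 W/m
(Negative Q' ⇒ heat flows inward; heat gain = 239 W/m.)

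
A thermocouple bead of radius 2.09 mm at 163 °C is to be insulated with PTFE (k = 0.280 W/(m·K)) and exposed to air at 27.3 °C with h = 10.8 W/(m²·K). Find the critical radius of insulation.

For a sphere, r_cr = 2k_ins/h = 2·0.280/10.8 = 0.0519 m = 5.19 cm

r_cr = 5.19 cm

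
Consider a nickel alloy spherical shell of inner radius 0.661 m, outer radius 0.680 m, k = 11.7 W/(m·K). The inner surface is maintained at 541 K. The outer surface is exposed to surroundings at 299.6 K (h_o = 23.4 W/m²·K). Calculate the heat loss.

Q = 31.6 kW

Resistance network (inner→outer):
  R_nickel alloy = (1/0.661 − 1/0.680)/(4πk) = 0.04227/(4π·11.7) = 2.875×10^-4 K/W
  R_conv,out = 1/(4πr²h) = 1/(4π·0.680²·23.4) = 0.007355 K/W
ΣR = 2.875×10^-4 + 0.007355 = 0.007642 K/W
Q = ΔT/ΣR = (541 K − 299.6 K)/0.007642 = 31600 W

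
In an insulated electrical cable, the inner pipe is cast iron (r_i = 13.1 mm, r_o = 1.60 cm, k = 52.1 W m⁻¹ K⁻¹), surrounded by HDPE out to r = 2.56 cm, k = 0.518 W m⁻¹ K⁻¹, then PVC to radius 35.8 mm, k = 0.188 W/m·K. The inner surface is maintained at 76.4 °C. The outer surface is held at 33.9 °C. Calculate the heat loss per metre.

Series thermal resistances, inner to outer:
  R'_cast iron = ln(0.0160/0.0131)/(2πk) = 0.2000/(2π·52.1) = 6.109×10^-4 m·K/W
  R'_HDPE = ln(0.0256/0.0160)/(2πk) = 0.4700/(2π·0.518) = 0.1444 m·K/W
  R'_PVC = ln(0.0358/0.0256)/(2πk) = 0.3354/(2π·0.188) = 0.2839 m·K/W
ΣR = 6.109×10^-4 + 0.1444 + 0.2839 = 0.4289 m·K/W
Q' = ΔT/ΣR = (76.4 °C − 33.9 °C)/0.4289 = 99.1 W/m

Q' = 99.1 W/m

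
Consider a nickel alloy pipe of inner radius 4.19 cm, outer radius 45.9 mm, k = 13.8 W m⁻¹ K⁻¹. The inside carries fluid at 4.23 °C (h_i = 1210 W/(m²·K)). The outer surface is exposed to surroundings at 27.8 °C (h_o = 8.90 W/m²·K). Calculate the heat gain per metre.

Q' = 59.9 W/m

Treat each layer as a resistance in series:
  R'_conv,in = 1/(2πr h) = 1/(2π·0.0419·1210) = 0.003139 m·K/W
  R'_nickel alloy = ln(0.0459/0.0419)/(2πk) = 0.09118/(2π·13.8) = 0.001052 m·K/W
  R'_conv,out = 1/(2πr h) = 1/(2π·0.0459·8.90) = 0.3896 m·K/W
ΣR = 0.003139 + 0.001052 + 0.3896 = 0.3938 m·K/W
Q' = ΔT/ΣR = (4.23 °C − 27.8 °C)/0.3938 = -59.9 W/m
(Negative Q' ⇒ heat flows inward; heat gain = 59.9 W/m.)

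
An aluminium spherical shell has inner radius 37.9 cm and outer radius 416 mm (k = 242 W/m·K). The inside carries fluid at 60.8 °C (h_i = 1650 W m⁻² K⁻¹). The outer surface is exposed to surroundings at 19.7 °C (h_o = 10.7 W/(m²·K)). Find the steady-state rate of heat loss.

Resistance network (inner→outer):
  R_conv,in = 1/(4πr²h) = 1/(4π·0.379²·1650) = 3.358×10^-4 K/W
  R_aluminium = (1/0.379 − 1/0.416)/(4πk) = 0.2347/(4π·242) = 7.717×10^-5 K/W
  R_conv,out = 1/(4πr²h) = 1/(4π·0.416²·10.7) = 0.04298 K/W
ΣR = 3.358×10^-4 + 7.717×10^-5 + 0.04298 = 0.04339 K/W
Q = ΔT/ΣR = (60.8 °C − 19.7 °C)/0.04339 = 947 W

Q = 947 W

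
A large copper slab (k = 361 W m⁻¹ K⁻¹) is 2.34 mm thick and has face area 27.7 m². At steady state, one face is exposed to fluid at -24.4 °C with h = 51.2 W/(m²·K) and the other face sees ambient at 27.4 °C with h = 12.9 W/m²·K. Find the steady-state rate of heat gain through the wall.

Q = 14.8 kW

Treat each layer as a resistance in series:
  R_conv,in = 1/(hA) = 1/(51.2·27.7) = 7.051×10^-4 K/W
  R_copper = L/(kA) = 0.00234/(361·27.7) = 2.340×10^-7 K/W
  R_conv,out = 1/(hA) = 1/(12.9·27.7) = 0.002799 K/W
ΣR = 7.051×10^-4 + 2.340×10^-7 + 0.002799 = 0.003504 K/W
Q = ΔT/ΣR = (-24.4 °C − 27.4 °C)/0.003504 = -14800 W
(Negative Q ⇒ heat flows inward; heat gain = 14800 W.)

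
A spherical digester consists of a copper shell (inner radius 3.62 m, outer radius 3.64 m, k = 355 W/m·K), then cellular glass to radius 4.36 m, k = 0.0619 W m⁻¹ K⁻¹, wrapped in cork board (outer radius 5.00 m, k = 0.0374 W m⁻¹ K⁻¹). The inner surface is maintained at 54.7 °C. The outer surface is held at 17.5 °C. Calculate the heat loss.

Q = 308 W

Resistance network (inner→outer):
  R_copper = (1/3.62 − 1/3.64)/(4πk) = 0.001518/(4π·355) = 3.402×10^-7 K/W
  R_cellular glass = (1/3.64 − 1/4.36)/(4πk) = 0.04537/(4π·0.0619) = 0.05832 K/W
  R_cork board = (1/4.36 − 1/5.00)/(4πk) = 0.02936/(4π·0.0374) = 0.06247 K/W
ΣR = 3.402×10^-7 + 0.05832 + 0.06247 = 0.1208 K/W
Q = ΔT/ΣR = (54.7 °C − 17.5 °C)/0.1208 = 308 W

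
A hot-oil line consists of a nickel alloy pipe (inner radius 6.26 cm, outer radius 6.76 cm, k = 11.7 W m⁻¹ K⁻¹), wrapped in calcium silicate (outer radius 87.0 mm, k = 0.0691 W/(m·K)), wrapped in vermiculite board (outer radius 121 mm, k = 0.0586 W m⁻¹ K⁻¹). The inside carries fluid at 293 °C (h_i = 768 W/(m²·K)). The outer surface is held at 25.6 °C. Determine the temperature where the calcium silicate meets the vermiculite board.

Treat each layer as a resistance in series:
  R'_conv,in = 1/(2πr h) = 1/(2π·0.0626·768) = 0.003310 m·K/W
  R'_nickel alloy = ln(0.0676/0.0626)/(2πk) = 0.07684/(2π·11.7) = 0.001045 m·K/W
  R'_calcium silicate = ln(0.0870/0.0676)/(2πk) = 0.2523/(2π·0.0691) = 0.5811 m·K/W
  R'_vermiculite board = ln(0.121/0.0870)/(2πk) = 0.3299/(2π·0.0586) = 0.8959 m·K/W
ΣR = 0.003310 + 0.001045 + 0.5811 + 0.8959 = 1.481 m·K/W
Q' = ΔT/ΣR = (293 °C − 25.6 °C)/1.481 = 180.6 W/m
From the inner boundary to the calcium silicate/vermiculite board interface, ΣR_partial = 0.5855 m·K/W.
T_interface = T_in − Q'·ΣR_partial = 293 °C − (180.6)(0.5855) = 187 °C

T = 187 °C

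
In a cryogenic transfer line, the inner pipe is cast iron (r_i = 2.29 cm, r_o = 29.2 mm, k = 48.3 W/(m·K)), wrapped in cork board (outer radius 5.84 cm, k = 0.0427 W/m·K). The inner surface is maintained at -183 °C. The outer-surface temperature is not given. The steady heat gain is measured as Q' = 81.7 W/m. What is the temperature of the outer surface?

Series resistances:
  R'_cast iron = ln(0.0292/0.0229)/(2πk) = 0.2430/(2π·48.3) = 8.008×10^-4 m·K/W
  R'_cork board = ln(0.0584/0.0292)/(2πk) = 0.6931/(2π·0.0427) = 2.584 m·K/W
ΣR = 2.584 m·K/W
ΔT = Q'·ΣR = 81.7 × 2.584 = 211.1 K
Heat flows inward, so T_out = T_in + ΔT = -183 + 211.1 = 28.1 °C

T_out = 28.1 °C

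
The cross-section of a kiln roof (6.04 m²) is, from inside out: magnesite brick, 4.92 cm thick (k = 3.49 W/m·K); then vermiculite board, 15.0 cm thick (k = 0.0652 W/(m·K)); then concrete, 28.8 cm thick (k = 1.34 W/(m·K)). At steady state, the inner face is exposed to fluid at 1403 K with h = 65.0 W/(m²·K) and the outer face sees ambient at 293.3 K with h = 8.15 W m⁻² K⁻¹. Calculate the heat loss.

Q = 2.51 kW

Series thermal resistances, inner to outer:
  R_conv,in = 1/(hA) = 1/(65.0·6.04) = 0.002547 K/W
  R_magnesite brick = L/(kA) = 0.0492/(3.49·6.04) = 0.002334 K/W
  R_vermiculite board = L/(kA) = 0.150/(0.0652·6.04) = 0.3809 K/W
  R_concrete = L/(kA) = 0.288/(1.34·6.04) = 0.03558 K/W
  R_conv,out = 1/(hA) = 1/(8.15·6.04) = 0.02031 K/W
ΣR = 0.002547 + 0.002334 + 0.3809 + 0.03558 + 0.02031 = 0.4417 K/W
Q = ΔT/ΣR = (1403 K − 293.3 K)/0.4417 = 2510 W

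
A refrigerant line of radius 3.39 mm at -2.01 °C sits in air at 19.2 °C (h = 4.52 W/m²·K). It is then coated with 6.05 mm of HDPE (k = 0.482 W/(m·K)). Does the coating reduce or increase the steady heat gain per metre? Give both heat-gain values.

Critical radius for a cylinder: r_cr = k/h = 0.107 m = 10.7 cm.
Outer radius after coating: r₂ = 0.00339 + 0.00605 = 0.00944 m.
Since r₁ < r_cr and r₂ ≤ r_cr, the coating moves toward the maximum at r_cr — heat gain rises.
Bare: R = 1/(2πr₁h) = 10.39 m·K/W; Q = 21.21/10.39 = 2.04 W/m.
Coated: R = R_cond + R_conv = 4.068 m·K/W; Q = 21.21/4.068 = 5.21 W/m.

increases: 2.04 → 5.21 W/m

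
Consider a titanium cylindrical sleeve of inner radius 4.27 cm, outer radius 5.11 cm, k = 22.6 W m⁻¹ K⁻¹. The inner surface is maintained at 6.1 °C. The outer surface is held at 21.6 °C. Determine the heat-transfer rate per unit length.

Q' = 2πk·ΔT/ln(r₂/r₁) = 2π × 22.6 × 15.5 / ln(0.0511/0.0427) = 12300 W/m

Q' = 12.3 kW/m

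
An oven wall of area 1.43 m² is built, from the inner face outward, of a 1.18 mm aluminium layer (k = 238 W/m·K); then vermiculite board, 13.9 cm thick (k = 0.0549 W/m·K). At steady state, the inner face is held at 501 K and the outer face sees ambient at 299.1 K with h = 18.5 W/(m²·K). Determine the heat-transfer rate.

Q = 112 W

Resistance network (inner→outer):
  R_aluminium = L/(kA) = 0.00118/(238·1.43) = 3.467×10^-6 K/W
  R_vermiculite board = L/(kA) = 0.139/(0.0549·1.43) = 1.771 K/W
  R_conv,out = 1/(hA) = 1/(18.5·1.43) = 0.03780 K/W
ΣR = 3.467×10^-6 + 1.771 + 0.03780 = 1.809 K/W
Q = ΔT/ΣR = (501 K − 299.1 K)/1.809 = 112 W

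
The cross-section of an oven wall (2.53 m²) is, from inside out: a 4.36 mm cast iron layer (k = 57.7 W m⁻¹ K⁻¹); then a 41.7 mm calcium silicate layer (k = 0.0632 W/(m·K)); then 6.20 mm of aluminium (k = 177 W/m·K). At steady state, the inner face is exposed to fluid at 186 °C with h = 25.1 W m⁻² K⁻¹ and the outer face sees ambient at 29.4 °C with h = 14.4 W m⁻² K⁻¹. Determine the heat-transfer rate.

Q = 515 W

Resistance network (inner→outer):
  R_conv,in = 1/(hA) = 1/(25.1·2.53) = 0.01575 K/W
  R_cast iron = L/(kA) = 0.00436/(57.7·2.53) = 2.987×10^-5 K/W
  R_calcium silicate = L/(kA) = 0.0417/(0.0632·2.53) = 0.2608 K/W
  R_aluminium = L/(kA) = 0.00620/(177·2.53) = 1.385×10^-5 K/W
  R_conv,out = 1/(hA) = 1/(14.4·2.53) = 0.02745 K/W
ΣR = 0.01575 + 2.987×10^-5 + 0.2608 + 1.385×10^-5 + 0.02745 = 0.3040 K/W
Q = ΔT/ΣR = (186 °C − 29.4 °C)/0.3040 = 515 W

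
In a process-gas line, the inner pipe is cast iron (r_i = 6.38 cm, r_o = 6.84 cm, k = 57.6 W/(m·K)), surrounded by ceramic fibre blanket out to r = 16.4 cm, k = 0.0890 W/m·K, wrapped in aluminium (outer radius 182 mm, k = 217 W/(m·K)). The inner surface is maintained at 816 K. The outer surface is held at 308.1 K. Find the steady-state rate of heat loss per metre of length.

Resistance network (inner→outer):
  R'_cast iron = ln(0.0684/0.0638)/(2πk) = 0.06962/(2π·57.6) = 1.924×10^-4 m·K/W
  R'_ceramic fibre blanket = ln(0.164/0.0684)/(2πk) = 0.8745/(2π·0.0890) = 1.564 m·K/W
  R'_aluminium = ln(0.182/0.164)/(2πk) = 0.1041/(2π·217) = 7.638×10^-5 m·K/W
ΣR = 1.924×10^-4 + 1.564 + 7.638×10^-5 = 1.564 m·K/W
Q' = ΔT/ΣR = (816 K − 308.1 K)/1.564 = 325 W/m

Q' = 325 W/m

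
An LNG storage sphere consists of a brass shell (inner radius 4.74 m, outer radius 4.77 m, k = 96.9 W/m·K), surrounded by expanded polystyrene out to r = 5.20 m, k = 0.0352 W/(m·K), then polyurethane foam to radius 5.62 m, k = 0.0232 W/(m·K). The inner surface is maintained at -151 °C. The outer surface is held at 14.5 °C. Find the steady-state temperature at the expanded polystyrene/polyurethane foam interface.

T = -77.7 °C

Treat each layer as a resistance in series:
  R_brass = (1/4.74 − 1/4.77)/(4πk) = 0.001327/(4π·96.9) = 1.090×10^-6 K/W
  R_expanded polystyrene = (1/4.77 − 1/5.20)/(4πk) = 0.01734/(4π·0.0352) = 0.03919 K/W
  R_polyurethane foam = (1/5.20 − 1/5.62)/(4πk) = 0.01437/(4π·0.0232) = 0.04930 K/W
ΣR = 1.090×10^-6 + 0.03919 + 0.04930 = 0.08849 K/W
Q = ΔT/ΣR = (-151 °C − 14.5 °C)/0.08849 = -1870 W
From the inner boundary to the expanded polystyrene/polyurethane foam interface, ΣR_partial = 0.03919 K/W.
T_interface = T_in − Q·ΣR_partial = -151 °C − (-1870)(0.03919) = -77.7 °C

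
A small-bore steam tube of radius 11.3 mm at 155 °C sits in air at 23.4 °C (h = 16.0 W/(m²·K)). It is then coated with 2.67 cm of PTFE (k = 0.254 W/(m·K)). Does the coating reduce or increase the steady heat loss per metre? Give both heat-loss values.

reduces: 149 → 129 W/m

Critical radius for a cylinder: r_cr = k/h = 0.0159 m = 1.59 cm.
Outer radius after coating: r₂ = 0.0113 + 0.0267 = 0.0380 m.
r₁ < r_cr < r₂: heat loss rises to a maximum at r_cr then falls. Whether the coating helps depends on whether Q(r₂) has dropped back below Q(r₁).
Bare: R = 1/(2πr₁h) = 0.8803 m·K/W; Q = 131.6/0.8803 = 149 W/m.
Coated: R = R_cond + R_conv = 1.022 m·K/W; Q = 131.6/1.022 = 129 W/m.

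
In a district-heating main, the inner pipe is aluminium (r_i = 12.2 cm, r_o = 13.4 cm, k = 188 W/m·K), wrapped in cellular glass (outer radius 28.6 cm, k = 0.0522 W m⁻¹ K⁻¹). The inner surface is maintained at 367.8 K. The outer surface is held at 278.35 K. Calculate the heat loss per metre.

Resistance network (inner→outer):
  R'_aluminium = ln(0.134/0.122)/(2πk) = 0.09382/(2π·188) = 7.942×10^-5 m·K/W
  R'_cellular glass = ln(0.286/0.134)/(2πk) = 0.7582/(2π·0.0522) = 2.312 m·K/W
ΣR = 7.942×10^-5 + 2.312 = 2.312 m·K/W
Q' = ΔT/ΣR = (367.8 K − 278.35 K)/2.312 = 38.7 W/m

Q' = 38.7 W/m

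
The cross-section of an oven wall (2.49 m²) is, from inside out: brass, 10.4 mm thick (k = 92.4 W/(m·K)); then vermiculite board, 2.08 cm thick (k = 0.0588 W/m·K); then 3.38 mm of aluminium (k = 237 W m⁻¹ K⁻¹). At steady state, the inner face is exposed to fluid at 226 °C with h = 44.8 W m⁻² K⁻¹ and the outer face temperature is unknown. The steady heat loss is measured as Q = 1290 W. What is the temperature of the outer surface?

T_out = 31.1 °C

Sum the resistances:
  R_conv,in = 1/(hA) = 1/(44.8·2.49) = 0.008964 K/W
  R_brass = L/(kA) = 0.0104/(92.4·2.49) = 4.520×10^-5 K/W
  R_vermiculite board = L/(kA) = 0.0208/(0.0588·2.49) = 0.1421 K/W
  R_aluminium = L/(kA) = 0.00338/(237·2.49) = 5.728×10^-6 K/W
ΣR = 0.1511 K/W
ΔT = Q·ΣR = 1290 × 0.1511 = 194.9 K
Heat flows outward, so T_out = T_in − ΔT = 226 − 194.9 = 31.1 °C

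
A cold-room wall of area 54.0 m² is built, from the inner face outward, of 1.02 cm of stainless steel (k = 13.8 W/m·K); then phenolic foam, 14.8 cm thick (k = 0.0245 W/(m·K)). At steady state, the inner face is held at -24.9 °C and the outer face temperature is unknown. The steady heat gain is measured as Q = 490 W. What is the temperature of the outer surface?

Sum the resistances:
  R_stainless steel = L/(kA) = 0.0102/(13.8·54.0) = 1.369×10^-5 K/W
  R_phenolic foam = L/(kA) = 0.148/(0.0245·54.0) = 0.1119 K/W
ΣR = 0.1119 K/W
ΔT = Q·ΣR = 490 × 0.1119 = 54.83 K
Heat flows inward, so T_out = T_in + ΔT = -24.9 + 54.83 = 29.9 °C

T_out = 29.9 °C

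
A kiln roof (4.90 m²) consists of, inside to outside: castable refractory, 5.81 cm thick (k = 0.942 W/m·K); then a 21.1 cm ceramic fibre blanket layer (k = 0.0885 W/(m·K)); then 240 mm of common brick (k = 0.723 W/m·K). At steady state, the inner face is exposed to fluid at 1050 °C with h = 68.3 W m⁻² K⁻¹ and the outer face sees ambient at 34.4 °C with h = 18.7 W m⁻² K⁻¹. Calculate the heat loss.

Treat each layer as a resistance in series:
  R_conv,in = 1/(hA) = 1/(68.3·4.90) = 0.002988 K/W
  R_castable refractory = L/(kA) = 0.0581/(0.942·4.90) = 0.01259 K/W
  R_ceramic fibre blanket = L/(kA) = 0.211/(0.0885·4.90) = 0.4866 K/W
  R_common brick = L/(kA) = 0.240/(0.723·4.90) = 0.06774 K/W
  R_conv,out = 1/(hA) = 1/(18.7·4.90) = 0.01091 K/W
ΣR = 0.002988 + 0.01259 + 0.4866 + 0.06774 + 0.01091 = 0.5808 K/W
Q = ΔT/ΣR = (1050 °C − 34.4 °C)/0.5808 = 1750 W

Q = 1750 W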